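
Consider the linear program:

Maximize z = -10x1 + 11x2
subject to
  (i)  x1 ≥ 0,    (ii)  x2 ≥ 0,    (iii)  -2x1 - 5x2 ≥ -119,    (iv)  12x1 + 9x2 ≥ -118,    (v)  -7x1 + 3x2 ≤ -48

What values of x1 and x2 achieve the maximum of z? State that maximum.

x1 = 597/41, x2 = 737/41, maximum z = 2137/41

Corner points and z = -10x1 + 11x2:
  (119/2, 0) → z = -595
  (48/7, 0) → z = -480/7
  (597/41, 737/41) → z = 2137/41

At the optimal vertex, -2x1 - 5x2 = -119 and -7x1 + 3x2 = -48.
Solving simultaneously gives x1 = 597/41, x2 = 737/41.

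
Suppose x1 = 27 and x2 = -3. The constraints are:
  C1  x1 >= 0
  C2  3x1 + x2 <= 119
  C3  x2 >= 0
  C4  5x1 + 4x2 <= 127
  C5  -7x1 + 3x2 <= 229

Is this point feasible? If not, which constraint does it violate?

Constraint C3: x2 = -3, which is not ≥ 0. All other constraints are satisfied.

not feasible — violates C3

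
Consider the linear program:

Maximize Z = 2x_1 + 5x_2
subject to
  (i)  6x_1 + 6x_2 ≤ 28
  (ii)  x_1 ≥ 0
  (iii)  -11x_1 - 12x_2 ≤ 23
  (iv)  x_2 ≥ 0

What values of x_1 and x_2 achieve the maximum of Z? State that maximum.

x_1 = 0, x_2 = 14/3, maximum Z = 70/3

Extreme points and Z = 2x_1 + 5x_2:
  (0, 14/3) → Z = 70/3
  (14/3, 0) → Z = 28/3
  (0, 0) → Z = 0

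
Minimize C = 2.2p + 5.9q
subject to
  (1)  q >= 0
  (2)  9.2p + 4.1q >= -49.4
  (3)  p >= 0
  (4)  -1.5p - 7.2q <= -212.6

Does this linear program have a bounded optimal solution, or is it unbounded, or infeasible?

bounded optimum

Extreme points and C = 2.2p + 5.9q:
  (2126/15, 0) → C = 23386/75
  (0, 1063/36) → C = 62717/360
The feasible region has finitely many vertices and no improving ray; the minimum is 62717/360 at (0, 1063/36).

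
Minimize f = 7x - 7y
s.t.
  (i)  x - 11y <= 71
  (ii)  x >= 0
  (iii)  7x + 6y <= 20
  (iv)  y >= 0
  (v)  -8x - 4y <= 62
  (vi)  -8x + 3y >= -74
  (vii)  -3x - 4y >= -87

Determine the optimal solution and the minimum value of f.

The optimum lies where x = 0 and 7x + 6y = 20.
Solving simultaneously gives x = 0, y = 10/3.

x = 0, y = 10/3, minimum f = -70/3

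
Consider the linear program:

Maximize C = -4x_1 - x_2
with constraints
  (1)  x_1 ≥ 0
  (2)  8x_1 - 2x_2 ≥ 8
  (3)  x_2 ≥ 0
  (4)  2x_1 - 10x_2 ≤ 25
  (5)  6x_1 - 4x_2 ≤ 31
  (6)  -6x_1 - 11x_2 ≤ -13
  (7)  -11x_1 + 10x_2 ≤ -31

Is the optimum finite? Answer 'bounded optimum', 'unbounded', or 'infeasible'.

bounded optimum

Vertices and C = -4x_1 - x_2:
  (31/6, 0) → C = -62/3
  (31/11, 0) → C = -124/11
  (93/8, 155/16) → C = -899/16
The feasible region has finitely many vertices and no improving ray; the maximum is -124/11 at (31/11, 0).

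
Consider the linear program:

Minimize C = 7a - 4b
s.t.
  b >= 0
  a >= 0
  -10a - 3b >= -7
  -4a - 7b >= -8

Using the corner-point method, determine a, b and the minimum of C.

a = 0, b = 8/7, minimum C = -32/7

Feasible corners and C = 7a - 4b:
  (0, 0) → C = 0
  (7/10, 0) → C = 49/10
  (0, 8/7) → C = -32/7
  (25/58, 26/29) → C = -33/58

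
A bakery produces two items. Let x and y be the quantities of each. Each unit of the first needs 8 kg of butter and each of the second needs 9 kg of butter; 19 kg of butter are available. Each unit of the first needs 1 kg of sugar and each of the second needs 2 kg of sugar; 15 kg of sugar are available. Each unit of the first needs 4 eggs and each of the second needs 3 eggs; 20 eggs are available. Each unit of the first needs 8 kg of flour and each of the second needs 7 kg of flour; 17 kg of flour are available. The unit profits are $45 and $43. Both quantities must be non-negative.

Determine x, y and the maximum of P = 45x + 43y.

Feasible corners and P = 45x + 43y:
  (0, 0) → P = 0
  (0, 19/9) → P = 817/9
  (17/8, 0) → P = 765/8
  (5/4, 1) → P = 397/4

At the optimal vertex, 8x + 9y = 19 and 8x + 7y = 17.
Solving simultaneously gives x = 5/4, y = 1.

x = 5/4, y = 1, maximum P = 397/4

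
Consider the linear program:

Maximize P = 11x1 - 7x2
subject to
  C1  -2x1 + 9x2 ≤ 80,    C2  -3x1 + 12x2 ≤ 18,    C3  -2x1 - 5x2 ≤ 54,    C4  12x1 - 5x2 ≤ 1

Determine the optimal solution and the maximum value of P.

Corner points and P = 11x1 - 7x2:
  (-246/13, -42/13) → P = -2412/13
  (34/43, 73/43) → P = -137/43
  (-53/14, -65/7) → P = 327/14

At the optimal vertex, -2x1 - 5x2 = 54 and 12x1 - 5x2 = 1.
Solving simultaneously gives x1 = -53/14, x2 = -65/7.

x1 = -53/14, x2 = -65/7, maximum P = 327/14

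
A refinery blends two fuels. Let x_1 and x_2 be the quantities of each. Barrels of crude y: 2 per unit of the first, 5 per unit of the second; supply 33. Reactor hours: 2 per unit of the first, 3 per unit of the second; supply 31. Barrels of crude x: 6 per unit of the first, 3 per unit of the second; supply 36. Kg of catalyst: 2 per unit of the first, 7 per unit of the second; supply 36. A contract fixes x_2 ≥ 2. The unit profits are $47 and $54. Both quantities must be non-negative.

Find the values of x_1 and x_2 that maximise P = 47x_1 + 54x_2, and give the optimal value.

Extreme points and P = 47x_1 + 54x_2:
  (0, 36/7) → P = 1944/7
  (0, 2) → P = 108
  (4, 4) → P = 404
  (5, 2) → P = 343

At the optimal vertex, 6x_1 + 3x_2 = 36 and 2x_1 + 7x_2 = 36.
Solving simultaneously gives x_1 = 4, x_2 = 4.

x_1 = 4, x_2 = 4, maximum P = 404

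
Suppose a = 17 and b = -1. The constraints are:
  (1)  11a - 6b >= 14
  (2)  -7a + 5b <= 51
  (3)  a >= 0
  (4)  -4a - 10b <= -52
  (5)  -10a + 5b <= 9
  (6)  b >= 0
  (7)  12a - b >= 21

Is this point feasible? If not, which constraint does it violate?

Constraint (6): b = -1, which is not ≥ 0. All other constraints are satisfied.

not feasible — violates (6)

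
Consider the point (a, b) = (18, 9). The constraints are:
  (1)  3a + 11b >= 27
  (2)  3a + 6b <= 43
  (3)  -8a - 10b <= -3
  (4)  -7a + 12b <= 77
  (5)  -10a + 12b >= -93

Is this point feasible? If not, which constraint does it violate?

not feasible — violates (2)

Constraint (2): 3a + 6b = 108, which is not ≤ 43. All other constraints are satisfied.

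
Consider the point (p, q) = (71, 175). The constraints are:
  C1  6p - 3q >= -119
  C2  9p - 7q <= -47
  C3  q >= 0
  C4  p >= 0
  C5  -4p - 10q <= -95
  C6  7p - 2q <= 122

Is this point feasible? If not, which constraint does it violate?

Constraint C6: 7p - 2q = 147, which is not ≤ 122. All other constraints are satisfied.

not feasible — violates C6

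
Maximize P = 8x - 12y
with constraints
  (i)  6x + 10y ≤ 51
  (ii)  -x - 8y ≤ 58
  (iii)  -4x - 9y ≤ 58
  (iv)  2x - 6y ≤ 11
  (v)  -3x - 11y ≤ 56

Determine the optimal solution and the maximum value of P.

Vertices and P = 8x - 12y:
  (52/7, 9/14) → P = 362/7
  (-134/17, -50/17) → P = -472/17
  (-43/8, -29/8) → P = 1/2
The feasible region is unbounded (it extends along (-9, 4), (-5, 3)), but P strictly decreases along every unbounded feasible direction, so there is no improving ray and the maximum is attained at a vertex.

The binding constraints are 6x + 10y = 51 and 2x - 6y = 11.
Solving simultaneously gives x = 52/7, y = 9/14.

x = 52/7, y = 9/14, maximum P = 362/7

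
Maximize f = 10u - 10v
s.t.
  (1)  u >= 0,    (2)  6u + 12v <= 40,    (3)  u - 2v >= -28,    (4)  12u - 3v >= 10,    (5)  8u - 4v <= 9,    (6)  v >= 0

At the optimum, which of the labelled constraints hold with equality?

Extreme points and f = 10u - 10v:
  (40/27, 70/27) → f = -100/9
  (67/30, 133/60) → f = 1/6
  (5/6, 0) → f = 25/3
  (9/8, 0) → f = 45/4

The maximum is at (9/8, 0). Substituting into each constraint, equality holds for (5) and (6); the remaining constraints have slack.

(5) and (6)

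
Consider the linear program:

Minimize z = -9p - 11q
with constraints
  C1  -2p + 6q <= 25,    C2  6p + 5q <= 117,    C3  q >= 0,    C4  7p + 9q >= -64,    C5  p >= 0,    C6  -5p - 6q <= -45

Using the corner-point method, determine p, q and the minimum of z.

p = 577/46, q = 192/23, minimum z = -9417/46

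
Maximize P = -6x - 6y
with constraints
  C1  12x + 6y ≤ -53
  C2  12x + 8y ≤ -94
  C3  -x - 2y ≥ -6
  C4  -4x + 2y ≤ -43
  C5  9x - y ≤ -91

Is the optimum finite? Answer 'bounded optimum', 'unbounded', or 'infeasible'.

From the feasible point (-225/14, -751/14), moving in the direction (-1, -9) keeps every constraint satisfied while P increases without bound.

unbounded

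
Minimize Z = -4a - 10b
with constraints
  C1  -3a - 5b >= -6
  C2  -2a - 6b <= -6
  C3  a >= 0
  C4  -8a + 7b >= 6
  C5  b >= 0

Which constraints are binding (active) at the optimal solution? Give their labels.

Feasible corners and Z = -4a - 10b:
  (0, 6/5) → Z = -12
  (12/61, 66/61) → Z = -708/61
  (0, 1) → Z = -10
  (3/31, 30/31) → Z = -312/31

The minimum is at (0, 6/5). Substituting into each constraint, equality holds for C1 and C3; the remaining constraints have slack.

C1 and C3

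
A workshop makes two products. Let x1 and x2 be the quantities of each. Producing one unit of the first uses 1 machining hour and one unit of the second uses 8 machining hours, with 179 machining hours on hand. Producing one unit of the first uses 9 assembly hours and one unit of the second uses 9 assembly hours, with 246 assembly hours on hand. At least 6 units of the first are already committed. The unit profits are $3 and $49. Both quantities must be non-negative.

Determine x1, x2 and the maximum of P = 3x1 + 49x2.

Vertices and P = 3x1 + 49x2:
  (82/3, 0) → P = 82
  (6, 0) → P = 18
  (6, 64/3) → P = 3190/3

At the optimal vertex, 9x1 + 9x2 = 246 and x1 = 6.
Solving simultaneously gives x1 = 6, x2 = 64/3.

x1 = 6, x2 = 64/3, maximum P = 3190/3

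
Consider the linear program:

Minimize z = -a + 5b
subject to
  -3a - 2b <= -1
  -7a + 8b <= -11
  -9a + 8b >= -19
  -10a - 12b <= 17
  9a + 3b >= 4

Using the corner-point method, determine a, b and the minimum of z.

Corner points and z = -a + 5b:
  (15/19, -13/19) → z = -80/19
  (23/21, -8/7) → z = -143/21
  (4, 17/8) → z = 53/8

The binding constraints are -3a - 2b = -1 and -9a + 8b = -19.
Solving simultaneously gives a = 23/21, b = -8/7.

a = 23/21, b = -8/7, minimum z = -143/21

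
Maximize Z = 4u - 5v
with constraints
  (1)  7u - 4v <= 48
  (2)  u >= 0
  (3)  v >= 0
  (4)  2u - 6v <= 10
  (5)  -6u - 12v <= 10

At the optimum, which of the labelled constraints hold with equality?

Feasible corners and Z = 4u - 5v:
  (124/17, 13/17) → Z = 431/17
  (0, 0) → Z = 0
  (5, 0) → Z = 20
The feasible region is unbounded (it extends along (0, 1), (4, 7)), but Z strictly decreases along every unbounded feasible direction, so there is no improving ray and the maximum is attained at a vertex.

The maximum is at (124/17, 13/17). Substituting into each constraint, equality holds for (1) and (4); the remaining constraints have slack.

(1) and (4)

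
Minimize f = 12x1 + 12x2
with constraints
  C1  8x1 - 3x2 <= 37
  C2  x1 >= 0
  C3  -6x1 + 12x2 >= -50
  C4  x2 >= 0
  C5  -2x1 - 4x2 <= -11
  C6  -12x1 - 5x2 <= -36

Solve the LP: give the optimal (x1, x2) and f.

The feasible region is unbounded (it extends along (0, 1), (3, 8)), but f strictly increases along every unbounded feasible direction, so there is no improving ray and the minimum is attained at a vertex.

The optimum lies where -2x1 - 4x2 = -11 and -12x1 - 5x2 = -36.
Solving simultaneously gives x1 = 89/38, x2 = 30/19.

x1 = 89/38, x2 = 30/19, minimum f = 894/19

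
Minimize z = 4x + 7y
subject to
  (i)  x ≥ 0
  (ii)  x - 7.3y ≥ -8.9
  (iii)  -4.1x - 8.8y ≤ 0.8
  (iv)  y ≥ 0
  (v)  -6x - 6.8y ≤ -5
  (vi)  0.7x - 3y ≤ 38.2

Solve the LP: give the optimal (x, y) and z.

Vertices and z = 4x + 7y:
  (0, 89/73) → z = 623/73
  (0, 25/34) → z = 175/34
  (30556/211, 4443/211) → z = 153325/211
  (5/6, 0) → z = 10/3
  (382/7, 0) → z = 1528/7

x = 5/6, y = 0, minimum z = 10/3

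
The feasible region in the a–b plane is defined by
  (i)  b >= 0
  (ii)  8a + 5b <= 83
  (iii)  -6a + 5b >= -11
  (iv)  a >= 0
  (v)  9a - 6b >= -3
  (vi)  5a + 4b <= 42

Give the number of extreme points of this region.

Of the 15 pairwise boundary intersections, those satisfying every inequality are:
  (11/6, 0)
  (0, 0)
  (254/49, 197/49)
  (0, 1/2)
  (40/11, 131/22)

5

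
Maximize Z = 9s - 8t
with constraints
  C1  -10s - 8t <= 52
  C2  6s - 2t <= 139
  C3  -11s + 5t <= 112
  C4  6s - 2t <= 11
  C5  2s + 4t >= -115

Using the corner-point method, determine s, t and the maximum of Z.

Vertices and Z = 9s - 8t:
  (-578/69, 274/69) → Z = -7394/69
  (-4/17, -211/34) → Z = 808/17
  (279/8, 793/8) → Z = -3833/8

The binding constraints are -10s - 8t = 52 and 6s - 2t = 11.
Solving simultaneously gives s = -4/17, t = -211/34.

s = -4/17, t = -211/34, maximum Z = 808/17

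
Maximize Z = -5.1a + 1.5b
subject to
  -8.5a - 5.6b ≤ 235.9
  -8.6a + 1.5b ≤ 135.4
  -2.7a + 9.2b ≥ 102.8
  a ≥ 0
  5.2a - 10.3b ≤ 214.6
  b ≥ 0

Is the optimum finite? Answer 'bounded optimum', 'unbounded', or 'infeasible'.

From the feasible point (0, 1354/15), moving in the direction (1.5, 8.6) keeps every constraint satisfied while Z increases without bound.

unbounded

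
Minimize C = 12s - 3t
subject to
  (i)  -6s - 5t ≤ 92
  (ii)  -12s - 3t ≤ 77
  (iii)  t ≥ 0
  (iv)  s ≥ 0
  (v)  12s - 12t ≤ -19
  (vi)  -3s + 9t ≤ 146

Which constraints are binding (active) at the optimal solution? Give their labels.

Feasible corners and C = 12s - 3t:
  (0, 19/12) → C = -19/4
  (0, 146/9) → C = -146/3
  (527/24, 565/24) → C = 1543/8

The minimum is at (0, 146/9). Substituting into each constraint, equality holds for (iv) and (vi); the remaining constraints have slack.

(iv) and (vi)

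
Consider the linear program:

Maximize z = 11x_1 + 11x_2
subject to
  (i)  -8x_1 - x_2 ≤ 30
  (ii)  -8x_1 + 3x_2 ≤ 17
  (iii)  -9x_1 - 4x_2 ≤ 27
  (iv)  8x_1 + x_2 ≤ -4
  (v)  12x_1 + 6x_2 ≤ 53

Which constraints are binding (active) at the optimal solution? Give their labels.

(ii) and (iv)

Corner points and z = 11x_1 + 11x_2:
  (-149/59, -63/59) → z = -2332/59
  (-29/32, 13/4) → z = 825/32
  (11/23, -180/23) → z = -1859/23

The maximum is at (-29/32, 13/4). Substituting into each constraint, equality holds for (ii) and (iv); the remaining constraints have slack.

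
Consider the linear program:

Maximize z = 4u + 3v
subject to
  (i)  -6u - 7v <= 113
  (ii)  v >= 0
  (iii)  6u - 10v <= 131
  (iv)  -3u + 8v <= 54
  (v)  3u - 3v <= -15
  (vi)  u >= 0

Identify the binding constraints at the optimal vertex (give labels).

Vertices and z = 4u + 3v:
  (14/5, 39/5) → z = 173/5
  (0, 27/4) → z = 81/4
  (0, 5) → z = 15

The maximum is at (14/5, 39/5). Substituting into each constraint, equality holds for (iv) and (v); the remaining constraints have slack.

(iv) and (v)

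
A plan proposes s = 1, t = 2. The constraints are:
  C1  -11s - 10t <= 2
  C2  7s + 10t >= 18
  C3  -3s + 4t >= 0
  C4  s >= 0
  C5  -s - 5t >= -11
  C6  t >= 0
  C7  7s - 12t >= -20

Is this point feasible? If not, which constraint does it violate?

C1: -31 ≤ 2 ✓
C2: 27 ≥ 18 ✓
C3: 5 ≥ 0 ✓
C4: 1 ≥ 0 ✓
C5: -11 ≥ -11 ✓
C6: 2 ≥ 0 ✓
C7: -17 ≥ -20 ✓

feasible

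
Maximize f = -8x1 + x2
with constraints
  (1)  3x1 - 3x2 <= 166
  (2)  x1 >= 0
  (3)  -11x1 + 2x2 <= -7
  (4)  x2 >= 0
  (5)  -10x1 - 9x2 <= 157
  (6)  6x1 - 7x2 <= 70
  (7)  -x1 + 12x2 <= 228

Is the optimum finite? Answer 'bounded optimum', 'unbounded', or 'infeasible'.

bounded optimum

Corner points and f = -8x1 + x2:
  (7/11, 0) → f = -56/11
  (54/13, 503/26) → f = -361/26
  (35/3, 0) → f = -280/3
  (2436/65, 1438/65) → f = -3610/13
The feasible region has finitely many vertices and no improving ray; the maximum is -56/11 at (7/11, 0).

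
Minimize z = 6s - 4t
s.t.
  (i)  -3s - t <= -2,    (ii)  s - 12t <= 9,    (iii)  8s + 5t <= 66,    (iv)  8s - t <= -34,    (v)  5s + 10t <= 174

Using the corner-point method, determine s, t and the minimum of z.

s = -154/25, t = 512/25, minimum z = -2972/25

Feasible corners and z = 6s - 4t:
  (-32/11, 118/11) → z = -664/11
  (-154/25, 512/25) → z = -2972/25
  (-13/6, 50/3) → z = -239/3
  (-42/11, 1062/55) → z = -5508/55

The binding constraints are -3s - t = -2 and 5s + 10t = 174.
Solving simultaneously gives s = -154/25, t = 512/25.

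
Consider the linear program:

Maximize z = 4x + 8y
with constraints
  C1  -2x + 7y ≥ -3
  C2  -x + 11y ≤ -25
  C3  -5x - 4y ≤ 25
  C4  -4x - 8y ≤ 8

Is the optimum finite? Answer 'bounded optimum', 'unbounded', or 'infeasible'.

The boundaries -2x + 7y = -3 and -4x - 8y = 8 meet at (-8/11, -7/11), but that point violates -x + 11y ≤ -25. Every candidate vertex is excluded by some other constraint, so the feasible region is empty.

infeasible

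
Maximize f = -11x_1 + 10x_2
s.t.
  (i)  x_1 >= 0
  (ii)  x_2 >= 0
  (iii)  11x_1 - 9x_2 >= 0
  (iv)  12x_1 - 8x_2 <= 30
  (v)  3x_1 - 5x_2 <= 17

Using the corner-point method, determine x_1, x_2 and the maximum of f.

Feasible corners and f = -11x_1 + 10x_2:
  (0, 0) → f = 0
  (5/2, 0) → f = -55/2
  (27/2, 33/2) → f = 33/2

The optimum lies where 11x_1 - 9x_2 = 0 and 12x_1 - 8x_2 = 30.
Solving simultaneously gives x_1 = 27/2, x_2 = 33/2.

x_1 = 27/2, x_2 = 33/2, maximum f = 33/2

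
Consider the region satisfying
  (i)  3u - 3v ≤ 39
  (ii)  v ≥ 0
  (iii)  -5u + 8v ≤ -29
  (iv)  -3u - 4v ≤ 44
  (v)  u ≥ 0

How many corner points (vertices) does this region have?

Intersecting each pair of boundary lines and keeping only the points that satisfy every inequality leaves:
  (13, 0)
  (25, 12)
  (29/5, 0)

3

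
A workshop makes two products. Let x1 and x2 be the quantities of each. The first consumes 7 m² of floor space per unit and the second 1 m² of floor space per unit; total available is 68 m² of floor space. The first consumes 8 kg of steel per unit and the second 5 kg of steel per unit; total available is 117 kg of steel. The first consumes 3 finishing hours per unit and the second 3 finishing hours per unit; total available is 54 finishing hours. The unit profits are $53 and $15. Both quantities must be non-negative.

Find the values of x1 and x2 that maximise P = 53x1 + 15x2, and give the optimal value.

Extreme points and P = 53x1 + 15x2:
  (0, 0) → P = 0
  (0, 18) → P = 270
  (68/7, 0) → P = 3604/7
  (25/3, 29/3) → P = 1760/3

The optimum lies where 7x1 + x2 = 68 and 3x1 + 3x2 = 54.
Solving simultaneously gives x1 = 25/3, x2 = 29/3.

x1 = 25/3, x2 = 29/3, maximum P = 1760/3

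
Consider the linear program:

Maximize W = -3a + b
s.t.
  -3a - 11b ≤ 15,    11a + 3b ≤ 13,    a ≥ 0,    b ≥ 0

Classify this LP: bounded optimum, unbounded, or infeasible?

bounded optimum

Corner points and W = -3a + b:
  (0, 13/3) → W = 13/3
  (13/11, 0) → W = -39/11
  (0, 0) → W = 0
The feasible region has finitely many vertices and no improving ray; the maximum is 13/3 at (0, 13/3).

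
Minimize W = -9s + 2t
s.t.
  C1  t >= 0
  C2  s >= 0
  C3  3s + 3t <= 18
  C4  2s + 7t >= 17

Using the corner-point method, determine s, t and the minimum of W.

Feasible corners and W = -9s + 2t:
  (0, 6) → W = 12
  (0, 17/7) → W = 34/7
  (5, 1) → W = -43

The binding constraints are 3s + 3t = 18 and 2s + 7t = 17.
Solving simultaneously gives s = 5, t = 1.

s = 5, t = 1, minimum W = -43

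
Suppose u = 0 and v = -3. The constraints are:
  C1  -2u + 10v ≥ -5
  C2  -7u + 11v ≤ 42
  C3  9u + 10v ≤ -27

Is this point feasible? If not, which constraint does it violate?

Constraint C1: -2u + 10v = -30, which is not ≥ -5. All other constraints are satisfied.

not feasible — violates C1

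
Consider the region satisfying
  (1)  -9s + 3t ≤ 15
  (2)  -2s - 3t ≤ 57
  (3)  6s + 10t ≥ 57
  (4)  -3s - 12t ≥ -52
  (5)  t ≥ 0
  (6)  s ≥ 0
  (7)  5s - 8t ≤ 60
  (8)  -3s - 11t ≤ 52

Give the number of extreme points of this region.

4

The feasible vertices (each the meet of two boundaries and inside every other half-plane) are:
  (82/21, 47/14)
  (19/2, 0)
  (284/21, 20/21)
  (12, 0)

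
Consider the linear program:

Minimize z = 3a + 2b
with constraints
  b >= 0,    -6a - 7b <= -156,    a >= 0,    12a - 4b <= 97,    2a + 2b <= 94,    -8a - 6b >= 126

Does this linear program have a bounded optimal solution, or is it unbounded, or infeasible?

infeasible

The boundaries -6a - 7b = -156 and a = 0 meet at (0, 156/7), but that point violates -8a - 6b ≥ 126. Every candidate vertex is excluded by some other constraint, so the feasible region is empty.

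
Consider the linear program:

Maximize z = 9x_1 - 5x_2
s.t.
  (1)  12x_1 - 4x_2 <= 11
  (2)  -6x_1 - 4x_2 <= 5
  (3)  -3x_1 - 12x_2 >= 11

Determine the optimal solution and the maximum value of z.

Feasible corners and z = 9x_1 - 5x_2:
  (1/3, -7/4) → z = 47/4
  (22/39, -55/52) → z = 539/52
  (-4/15, -17/20) → z = 37/20

x_1 = 1/3, x_2 = -7/4, maximum z = 47/4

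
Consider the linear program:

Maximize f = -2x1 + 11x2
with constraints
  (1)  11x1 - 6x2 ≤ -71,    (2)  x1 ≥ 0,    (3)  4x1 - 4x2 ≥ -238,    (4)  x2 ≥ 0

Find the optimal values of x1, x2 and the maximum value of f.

x1 = 286/5, x2 = 1167/10, maximum f = 11693/10

Extreme points and f = -2x1 + 11x2:
  (0, 71/6) → f = 781/6
  (286/5, 1167/10) → f = 11693/10
  (0, 119/2) → f = 1309/2

The optimum lies where 11x1 - 6x2 = -71 and 4x1 - 4x2 = -238.
Solving simultaneously gives x1 = 286/5, x2 = 1167/10.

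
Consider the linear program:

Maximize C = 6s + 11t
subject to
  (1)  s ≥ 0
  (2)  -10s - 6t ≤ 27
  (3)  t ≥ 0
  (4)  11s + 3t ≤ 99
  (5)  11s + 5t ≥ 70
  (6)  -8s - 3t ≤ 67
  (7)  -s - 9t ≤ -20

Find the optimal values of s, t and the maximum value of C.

s = 0, t = 33, maximum C = 363

Corner points and C = 6s + 11t:
  (0, 33) → C = 363
  (0, 14) → C = 154
  (277/32, 121/96) → C = 6317/96
  (265/47, 75/47) → C = 2415/47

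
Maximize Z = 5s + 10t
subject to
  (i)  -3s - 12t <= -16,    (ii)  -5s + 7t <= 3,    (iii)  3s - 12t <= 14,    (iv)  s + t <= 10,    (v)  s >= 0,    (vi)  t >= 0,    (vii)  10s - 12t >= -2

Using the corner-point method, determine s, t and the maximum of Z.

s = 67/12, t = 53/12, maximum Z = 865/12

Extreme points and Z = 5s + 10t:
  (5, 1/12) → Z = 155/6
  (14/13, 83/78) → Z = 625/39
  (67/12, 53/12) → Z = 865/12
  (11/5, 2) → Z = 31
  (134/15, 16/15) → Z = 166/3

The binding constraints are -5s + 7t = 3 and s + t = 10.
Solving simultaneously gives s = 67/12, t = 53/12.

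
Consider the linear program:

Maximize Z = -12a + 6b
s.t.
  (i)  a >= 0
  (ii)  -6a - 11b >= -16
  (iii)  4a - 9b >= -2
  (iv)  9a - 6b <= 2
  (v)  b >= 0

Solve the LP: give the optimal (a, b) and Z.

a = 0, b = 2/9, maximum Z = 4/3

Vertices and Z = -12a + 6b:
  (0, 2/9) → Z = 4/3
  (0, 0) → Z = 0
  (10/19, 26/57) → Z = -68/19
  (2/9, 0) → Z = -8/3

The binding constraints are a = 0 and 4a - 9b = -2.
Solving simultaneously gives a = 0, b = 2/9.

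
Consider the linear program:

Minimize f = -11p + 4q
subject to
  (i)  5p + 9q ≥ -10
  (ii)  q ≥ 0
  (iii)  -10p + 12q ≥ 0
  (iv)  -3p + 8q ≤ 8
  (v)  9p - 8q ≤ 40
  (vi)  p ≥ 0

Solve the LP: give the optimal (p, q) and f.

Feasible corners and f = -11p + 4q:
  (0, 0) → f = 0
  (24/11, 20/11) → f = -184/11
  (0, 1) → f = 4

At the optimal vertex, -10p + 12q = 0 and -3p + 8q = 8.
Solving simultaneously gives p = 24/11, q = 20/11.

p = 24/11, q = 20/11, minimum f = -184/11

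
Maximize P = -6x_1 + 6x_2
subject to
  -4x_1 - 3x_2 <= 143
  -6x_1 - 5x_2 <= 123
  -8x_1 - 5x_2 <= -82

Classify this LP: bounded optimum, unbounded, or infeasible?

unbounded

From the feasible point (205/2, -738/5), moving in the direction (-5, 8) keeps every constraint satisfied while P increases without bound.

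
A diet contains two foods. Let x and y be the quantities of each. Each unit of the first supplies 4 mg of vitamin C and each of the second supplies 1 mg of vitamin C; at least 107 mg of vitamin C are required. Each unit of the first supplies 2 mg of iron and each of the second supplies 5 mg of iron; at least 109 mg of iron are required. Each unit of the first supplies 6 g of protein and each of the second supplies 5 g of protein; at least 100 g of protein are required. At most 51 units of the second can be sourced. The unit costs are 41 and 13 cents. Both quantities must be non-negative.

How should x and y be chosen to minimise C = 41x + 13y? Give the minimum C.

The feasible region is unbounded (it extends along (1, 0)), but C strictly increases along every unbounded feasible direction, so there is no improving ray and the minimum is attained at a vertex.

The optimum lies where 4x + y = 107 and 2x + 5y = 109.
Solving simultaneously gives x = 71/3, y = 37/3.

x = 71/3, y = 37/3, minimum C = 3392/3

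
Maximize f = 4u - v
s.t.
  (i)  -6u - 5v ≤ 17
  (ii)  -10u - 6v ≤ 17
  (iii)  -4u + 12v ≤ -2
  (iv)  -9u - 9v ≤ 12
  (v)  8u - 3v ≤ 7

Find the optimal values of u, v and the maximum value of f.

u = 13/14, v = 1/7, maximum f = 25/7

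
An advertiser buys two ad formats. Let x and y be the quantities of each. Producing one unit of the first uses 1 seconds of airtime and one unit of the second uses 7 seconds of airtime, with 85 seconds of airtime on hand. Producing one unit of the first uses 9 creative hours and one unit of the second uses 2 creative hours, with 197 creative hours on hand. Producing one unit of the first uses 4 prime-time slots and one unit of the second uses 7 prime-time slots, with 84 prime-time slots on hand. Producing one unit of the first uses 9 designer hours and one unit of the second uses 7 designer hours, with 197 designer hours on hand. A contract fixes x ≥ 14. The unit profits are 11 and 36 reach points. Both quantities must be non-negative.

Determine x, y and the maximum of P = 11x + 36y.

Extreme points and P = 11x + 36y:
  (21, 0) → P = 231
  (14, 0) → P = 154
  (14, 4) → P = 298

At the optimal vertex, 4x + 7y = 84 and x = 14.
Solving simultaneously gives x = 14, y = 4.

x = 14, y = 4, maximum P = 298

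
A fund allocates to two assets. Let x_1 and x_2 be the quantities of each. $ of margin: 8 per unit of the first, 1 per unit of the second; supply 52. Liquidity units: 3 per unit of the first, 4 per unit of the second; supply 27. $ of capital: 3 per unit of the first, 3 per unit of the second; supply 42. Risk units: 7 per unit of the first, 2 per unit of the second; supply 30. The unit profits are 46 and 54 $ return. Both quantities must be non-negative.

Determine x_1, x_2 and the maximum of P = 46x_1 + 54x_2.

x_1 = 3, x_2 = 9/2, maximum P = 381

Feasible corners and P = 46x_1 + 54x_2:
  (0, 0) → P = 0
  (0, 27/4) → P = 729/2
  (30/7, 0) → P = 1380/7
  (3, 9/2) → P = 381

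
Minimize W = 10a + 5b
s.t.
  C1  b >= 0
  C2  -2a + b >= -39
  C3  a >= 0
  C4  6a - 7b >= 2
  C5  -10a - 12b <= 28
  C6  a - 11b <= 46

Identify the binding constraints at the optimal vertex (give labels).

C1 and C4

Extreme points and W = 10a + 5b:
  (39/2, 0) → W = 195
  (1/3, 0) → W = 10/3
  (271/8, 115/4) → W = 965/2

The minimum is at (1/3, 0). Substituting into each constraint, equality holds for C1 and C4; the remaining constraints have slack.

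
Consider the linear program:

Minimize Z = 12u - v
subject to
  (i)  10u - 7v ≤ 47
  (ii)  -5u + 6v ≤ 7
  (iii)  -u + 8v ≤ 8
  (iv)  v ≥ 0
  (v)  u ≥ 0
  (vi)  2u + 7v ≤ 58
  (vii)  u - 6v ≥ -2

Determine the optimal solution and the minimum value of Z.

Corner points and Z = 12u - v:
  (47/10, 0) → Z = 282/5
  (296/53, 67/53) → Z = 3485/53
  (0, 0) → Z = 0
  (0, 1/3) → Z = -1/3

The optimum lies where u = 0 and u - 6v = -2.
Solving simultaneously gives u = 0, v = 1/3.

u = 0, v = 1/3, minimum Z = -1/3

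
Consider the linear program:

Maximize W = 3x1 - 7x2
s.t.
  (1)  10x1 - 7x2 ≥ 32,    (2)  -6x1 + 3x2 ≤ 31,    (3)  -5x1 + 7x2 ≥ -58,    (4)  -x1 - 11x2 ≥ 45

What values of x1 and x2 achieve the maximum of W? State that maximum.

Vertices and W = 3x1 - 7x2:
  (-26/5, -12) → W = 342/5
  (37/117, -482/117) → W = 3485/117
  (323/62, -283/62) → W = 1475/31

At the optimal vertex, 10x1 - 7x2 = 32 and -5x1 + 7x2 = -58.
Solving simultaneously gives x1 = -26/5, x2 = -12.

x1 = -26/5, x2 = -12, maximum W = 342/5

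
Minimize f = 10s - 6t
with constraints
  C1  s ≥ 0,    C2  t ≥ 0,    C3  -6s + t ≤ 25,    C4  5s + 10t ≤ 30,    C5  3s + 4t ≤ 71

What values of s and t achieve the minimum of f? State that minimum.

s = 0, t = 3, minimum f = -18

The binding constraints are s = 0 and 5s + 10t = 30.
Solving simultaneously gives s = 0, t = 3.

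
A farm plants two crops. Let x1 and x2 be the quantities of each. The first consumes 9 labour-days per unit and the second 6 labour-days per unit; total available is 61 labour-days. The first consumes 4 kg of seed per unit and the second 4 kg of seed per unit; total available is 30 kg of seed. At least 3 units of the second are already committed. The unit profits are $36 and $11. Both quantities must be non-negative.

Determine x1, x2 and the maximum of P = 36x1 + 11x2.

Extreme points and P = 36x1 + 11x2:
  (0, 15/2) → P = 165/2
  (0, 3) → P = 33
  (9/2, 3) → P = 195

At the optimal vertex, 4x1 + 4x2 = 30 and x2 = 3.
Solving simultaneously gives x1 = 9/2, x2 = 3.

x1 = 9/2, x2 = 3, maximum P = 195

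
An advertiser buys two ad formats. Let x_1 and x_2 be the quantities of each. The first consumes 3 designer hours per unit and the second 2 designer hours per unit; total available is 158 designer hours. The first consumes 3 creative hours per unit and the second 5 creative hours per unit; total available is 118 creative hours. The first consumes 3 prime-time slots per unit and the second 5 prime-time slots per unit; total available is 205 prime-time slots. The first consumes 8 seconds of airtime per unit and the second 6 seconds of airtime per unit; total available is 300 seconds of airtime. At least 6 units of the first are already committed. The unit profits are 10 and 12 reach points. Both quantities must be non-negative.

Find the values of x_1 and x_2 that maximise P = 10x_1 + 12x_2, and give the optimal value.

x_1 = 36, x_2 = 2, maximum P = 384

The binding constraints are 3x_1 + 5x_2 = 118 and 8x_1 + 6x_2 = 300.
Solving simultaneously gives x_1 = 36, x_2 = 2.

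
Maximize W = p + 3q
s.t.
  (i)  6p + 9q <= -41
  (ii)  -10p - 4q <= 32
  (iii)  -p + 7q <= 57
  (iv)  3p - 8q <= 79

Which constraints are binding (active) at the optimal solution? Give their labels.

Feasible corners and W = p + 3q:
  (-62/33, -109/33) → W = -389/33
  (383/75, -199/25) → W = -1408/75
  (15/23, -443/46) → W = -1299/46

The maximum is at (-62/33, -109/33). Substituting into each constraint, equality holds for (i) and (ii); the remaining constraints have slack.

(i) and (ii)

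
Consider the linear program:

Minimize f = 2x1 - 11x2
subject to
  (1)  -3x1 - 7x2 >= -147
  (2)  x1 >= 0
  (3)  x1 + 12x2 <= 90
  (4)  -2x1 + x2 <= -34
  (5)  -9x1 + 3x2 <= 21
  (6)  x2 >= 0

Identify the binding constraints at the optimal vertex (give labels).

(3) and (4)

Feasible corners and f = 2x1 - 11x2:
  (1134/29, 123/29) → f = 915/29
  (49, 0) → f = 98
  (498/25, 146/25) → f = -122/5
  (17, 0) → f = 34

The minimum is at (498/25, 146/25). Substituting into each constraint, equality holds for (3) and (4); the remaining constraints have slack.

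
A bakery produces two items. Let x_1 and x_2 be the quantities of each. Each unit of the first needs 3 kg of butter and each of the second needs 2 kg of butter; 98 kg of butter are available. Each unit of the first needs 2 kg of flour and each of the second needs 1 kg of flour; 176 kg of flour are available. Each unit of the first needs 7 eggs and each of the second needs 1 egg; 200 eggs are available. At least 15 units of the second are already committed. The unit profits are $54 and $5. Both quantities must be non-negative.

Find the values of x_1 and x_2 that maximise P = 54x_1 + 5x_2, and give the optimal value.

Feasible corners and P = 54x_1 + 5x_2:
  (0, 49) → P = 245
  (0, 15) → P = 75
  (68/3, 15) → P = 1299

At the optimal vertex, 3x_1 + 2x_2 = 98 and x_2 = 15.
Solving simultaneously gives x_1 = 68/3, x_2 = 15.

x_1 = 68/3, x_2 = 15, maximum P = 1299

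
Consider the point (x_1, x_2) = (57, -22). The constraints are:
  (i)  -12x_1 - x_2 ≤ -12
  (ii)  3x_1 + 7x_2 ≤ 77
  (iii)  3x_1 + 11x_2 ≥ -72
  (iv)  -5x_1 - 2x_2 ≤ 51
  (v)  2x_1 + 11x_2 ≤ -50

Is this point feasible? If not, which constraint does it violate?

feasible

(i): -662 ≤ -12 ✓
(ii): 17 ≤ 77 ✓
(iii): -71 ≥ -72 ✓
(iv): -241 ≤ 51 ✓
(v): -128 ≤ -50 ✓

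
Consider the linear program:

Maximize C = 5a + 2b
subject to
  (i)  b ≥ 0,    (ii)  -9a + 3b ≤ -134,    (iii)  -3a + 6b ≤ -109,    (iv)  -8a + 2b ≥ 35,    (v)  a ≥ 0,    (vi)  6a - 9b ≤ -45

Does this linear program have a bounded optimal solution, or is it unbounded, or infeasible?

infeasible

The boundaries a = 0 and 6a - 9b = -45 meet at (0, 5), but that point violates -9a + 3b ≤ -134. Every candidate vertex is excluded by some other constraint, so the feasible region is empty.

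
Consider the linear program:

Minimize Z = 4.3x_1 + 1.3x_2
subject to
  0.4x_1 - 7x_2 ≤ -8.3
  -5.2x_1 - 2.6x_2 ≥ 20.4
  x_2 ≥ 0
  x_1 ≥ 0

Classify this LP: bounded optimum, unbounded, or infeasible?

infeasible

The boundaries 0.4x_1 - 7x_2 = -8.3 and -5.2x_1 - 2.6x_2 = 20.4 meet at (-8219/1872, 875/936), but that point violates x_1 ≥ 0. Every candidate vertex is excluded by some other constraint, so the feasible region is empty.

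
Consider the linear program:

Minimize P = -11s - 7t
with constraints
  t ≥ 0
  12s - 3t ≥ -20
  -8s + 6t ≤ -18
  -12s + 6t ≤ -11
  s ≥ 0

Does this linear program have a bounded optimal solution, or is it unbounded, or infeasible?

unbounded

From the feasible point (9/4, 0), moving in the direction (6, 8) keeps every constraint satisfied while P decreases without bound.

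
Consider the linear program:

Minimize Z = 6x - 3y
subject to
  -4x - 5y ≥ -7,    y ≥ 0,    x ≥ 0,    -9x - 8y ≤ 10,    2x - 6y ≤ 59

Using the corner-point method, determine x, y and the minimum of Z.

Vertices and Z = 6x - 3y:
  (7/4, 0) → Z = 21/2
  (0, 7/5) → Z = -21/5
  (0, 0) → Z = 0

x = 0, y = 7/5, minimum Z = -21/5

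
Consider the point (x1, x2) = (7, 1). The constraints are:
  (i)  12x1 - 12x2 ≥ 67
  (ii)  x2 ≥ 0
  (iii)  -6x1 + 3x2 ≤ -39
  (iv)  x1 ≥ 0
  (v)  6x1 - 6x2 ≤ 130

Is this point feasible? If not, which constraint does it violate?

feasible

(i): 72 ≥ 67 ✓
(ii): 1 ≥ 0 ✓
(iii): -39 ≤ -39 ✓
(iv): 7 ≥ 0 ✓
(v): 36 ≤ 130 ✓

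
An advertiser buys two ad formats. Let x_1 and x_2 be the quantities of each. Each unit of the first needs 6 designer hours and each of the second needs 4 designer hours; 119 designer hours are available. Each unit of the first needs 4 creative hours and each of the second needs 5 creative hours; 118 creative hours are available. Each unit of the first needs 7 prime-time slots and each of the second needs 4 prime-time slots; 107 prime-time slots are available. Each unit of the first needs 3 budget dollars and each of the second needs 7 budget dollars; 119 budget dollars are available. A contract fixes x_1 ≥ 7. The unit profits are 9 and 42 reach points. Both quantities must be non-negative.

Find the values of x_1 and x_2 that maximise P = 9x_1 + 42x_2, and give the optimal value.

x_1 = 7, x_2 = 14, maximum P = 651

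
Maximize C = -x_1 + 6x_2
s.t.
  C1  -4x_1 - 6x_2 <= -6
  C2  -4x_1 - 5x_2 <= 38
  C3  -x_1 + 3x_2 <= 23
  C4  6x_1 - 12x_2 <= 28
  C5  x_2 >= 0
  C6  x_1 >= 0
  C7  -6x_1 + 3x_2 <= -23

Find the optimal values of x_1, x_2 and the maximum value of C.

Corner points and C = -x_1 + 6x_2:
  (60, 83/3) → C = 106
  (46/5, 161/15) → C = 276/5
  (14/3, 0) → C = -14/3
  (23/6, 0) → C = -23/6

x_1 = 60, x_2 = 83/3, maximum C = 106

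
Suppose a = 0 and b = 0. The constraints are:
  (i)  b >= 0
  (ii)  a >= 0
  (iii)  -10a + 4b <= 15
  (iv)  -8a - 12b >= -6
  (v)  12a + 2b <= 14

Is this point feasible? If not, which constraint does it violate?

feasible

(i): 0 ≥ 0 ✓
(ii): 0 ≥ 0 ✓
(iii): 0 ≤ 15 ✓
(iv): 0 ≥ -6 ✓
(v): 0 ≤ 14 ✓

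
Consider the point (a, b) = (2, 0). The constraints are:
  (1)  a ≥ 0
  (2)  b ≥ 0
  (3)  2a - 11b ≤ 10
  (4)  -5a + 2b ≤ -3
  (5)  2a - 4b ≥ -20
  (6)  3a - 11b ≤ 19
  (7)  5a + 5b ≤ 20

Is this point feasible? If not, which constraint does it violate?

(1): 2 ≥ 0 ✓
(2): 0 ≥ 0 ✓
(3): 4 ≤ 10 ✓
(4): -10 ≤ -3 ✓
(5): 4 ≥ -20 ✓
(6): 6 ≤ 19 ✓
(7): 10 ≤ 20 ✓

feasible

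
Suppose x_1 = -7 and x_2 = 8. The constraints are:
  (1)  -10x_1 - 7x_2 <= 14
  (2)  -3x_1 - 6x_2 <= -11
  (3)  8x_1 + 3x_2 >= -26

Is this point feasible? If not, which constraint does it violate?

Constraint (3): 8x_1 + 3x_2 = -32, which is not ≥ -26. All other constraints are satisfied.

not feasible — violates (3)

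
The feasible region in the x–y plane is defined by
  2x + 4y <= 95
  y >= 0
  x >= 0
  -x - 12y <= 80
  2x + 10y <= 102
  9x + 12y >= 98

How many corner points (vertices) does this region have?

Of the 15 pairwise boundary intersections, those satisfying every inequality are:
  (95/2, 0)
  (271/6, 7/6)
  (98/9, 0)
  (0, 51/5)
  (0, 49/6)

5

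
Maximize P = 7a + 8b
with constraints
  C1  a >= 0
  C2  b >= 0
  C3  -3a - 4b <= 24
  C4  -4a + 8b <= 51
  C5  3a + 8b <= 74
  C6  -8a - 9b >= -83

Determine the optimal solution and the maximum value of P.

Corner points and P = 7a + 8b:
  (0, 0) → P = 0
  (0, 51/8) → P = 51
  (83/8, 0) → P = 581/8
  (41/20, 37/5) → P = 1471/20

The optimum lies where -4a + 8b = 51 and -8a - 9b = -83.
Solving simultaneously gives a = 41/20, b = 37/5.

a = 41/20, b = 37/5, maximum P = 1471/20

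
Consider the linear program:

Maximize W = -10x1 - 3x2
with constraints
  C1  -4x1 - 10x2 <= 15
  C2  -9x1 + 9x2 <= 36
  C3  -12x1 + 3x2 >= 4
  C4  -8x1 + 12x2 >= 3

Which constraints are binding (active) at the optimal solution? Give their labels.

Extreme points and W = -10x1 - 3x2:
  (-55/14, 1/14) → W = 547/14
  (-105/64, -27/32) → W = 303/16
  (8/9, 44/9) → W = -212/9
  (-13/40, 1/30) → W = 63/20

The maximum is at (-55/14, 1/14). Substituting into each constraint, equality holds for C1 and C2; the remaining constraints have slack.

C1 and C2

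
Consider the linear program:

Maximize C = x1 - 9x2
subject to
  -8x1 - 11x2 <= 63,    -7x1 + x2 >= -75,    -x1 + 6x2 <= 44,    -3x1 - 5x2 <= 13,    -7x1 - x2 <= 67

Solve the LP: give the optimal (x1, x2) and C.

x1 = 181/19, x2 = -158/19, maximum C = 1603/19

Corner points and C = x1 - 9x2:
  (494/41, 383/41) → C = -2953/41
  (181/19, -158/19) → C = 1603/19
  (-446/43, 241/43) → C = -2615/43
  (-161/16, 55/16) → C = -41

The binding constraints are -7x1 + x2 = -75 and -3x1 - 5x2 = 13.
Solving simultaneously gives x1 = 181/19, x2 = -158/19.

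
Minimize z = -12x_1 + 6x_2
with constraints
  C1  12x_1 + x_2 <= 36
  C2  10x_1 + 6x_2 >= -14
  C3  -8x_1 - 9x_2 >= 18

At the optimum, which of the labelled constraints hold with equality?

C1 and C2

Extreme points and z = -12x_1 + 6x_2:
  (115/31, -264/31) → z = -2964/31
  (171/50, -126/25) → z = -1782/25
  (-3/7, -34/21) → z = -32/7

The minimum is at (115/31, -264/31). Substituting into each constraint, equality holds for C1 and C2; the remaining constraints have slack.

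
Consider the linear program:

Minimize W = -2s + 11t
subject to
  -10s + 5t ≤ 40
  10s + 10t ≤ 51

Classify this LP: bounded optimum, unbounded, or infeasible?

From the feasible point (-29/30, 91/15), moving in the direction (-5, -10) keeps every constraint satisfied while W decreases without bound.

unbounded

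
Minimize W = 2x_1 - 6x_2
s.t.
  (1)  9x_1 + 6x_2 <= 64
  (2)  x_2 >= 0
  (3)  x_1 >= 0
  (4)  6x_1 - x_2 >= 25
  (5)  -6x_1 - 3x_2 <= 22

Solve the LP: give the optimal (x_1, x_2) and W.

x_1 = 214/45, x_2 = 53/15, minimum W = -526/45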